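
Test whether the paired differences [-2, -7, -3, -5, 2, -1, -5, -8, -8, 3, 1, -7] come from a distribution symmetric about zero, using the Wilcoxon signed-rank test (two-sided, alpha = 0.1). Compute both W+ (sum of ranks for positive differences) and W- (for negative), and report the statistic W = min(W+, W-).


Step 1: Drop any zero differences (none here) and take |d_i|.
|d| = [2, 7, 3, 5, 2, 1, 5, 8, 8, 3, 1, 7]
Step 2: Midrank |d_i| (ties get averaged ranks).
ranks: |2|->3.5, |7|->9.5, |3|->5.5, |5|->7.5, |2|->3.5, |1|->1.5, |5|->7.5, |8|->11.5, |8|->11.5, |3|->5.5, |1|->1.5, |7|->9.5
Step 3: Attach original signs; sum ranks with positive sign and with negative sign.
W+ = 3.5 + 5.5 + 1.5 = 10.5
W- = 3.5 + 9.5 + 5.5 + 7.5 + 1.5 + 7.5 + 11.5 + 11.5 + 9.5 = 67.5
(Check: W+ + W- = 78 should equal n(n+1)/2 = 78.)
Step 4: Test statistic W = min(W+, W-) = 10.5.
Step 5: Ties in |d|, so use the tie-corrected normal approximation.
        E[W] = n(n+1)/4 = 12*13/4 = 39.
        Tie groups: |d|=1 (t=2), |d|=2 (t=2), |d|=3 (t=2), |d|=5 (t=2), |d|=7 (t=2), |d|=8 (t=2); sum(t^3 - t) = 36.
        Var[W] = n(n+1)(2n+1)/24 - sum(t^3-t)/48 = 3900/24 - 36/48 = 161.75.
        z = (W - E[W]) / sqrt(Var[W]) = (10.5 - 39) / 12.7181 = -2.2409.
        Two-sided p = 2*Phi(z) = 0.025032.
Step 6: alpha = 0.1. reject H0.

W+ = 10.5, W- = 67.5, W = min = 10.5, p = 0.025032, reject H0.


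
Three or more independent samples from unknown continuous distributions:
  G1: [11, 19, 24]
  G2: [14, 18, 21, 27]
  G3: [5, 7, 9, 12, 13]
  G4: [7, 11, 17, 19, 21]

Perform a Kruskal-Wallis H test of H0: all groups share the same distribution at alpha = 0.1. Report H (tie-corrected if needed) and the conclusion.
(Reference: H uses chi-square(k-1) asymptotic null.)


Step 1: Combine all N = 17 observations and assign midranks.
sorted (value, group, rank): (5,G3,1), (7,G3,2.5), (7,G4,2.5), (9,G3,4), (11,G1,5.5), (11,G4,5.5), (12,G3,7), (13,G3,8), (14,G2,9), (17,G4,10), (18,G2,11), (19,G1,12.5), (19,G4,12.5), (21,G2,14.5), (21,G4,14.5), (24,G1,16), (27,G2,17)
Step 2: Sum ranks within each group.
R_1 = 34 (n_1 = 3)
R_2 = 51.5 (n_2 = 4)
R_3 = 22.5 (n_3 = 5)
R_4 = 45 (n_4 = 5)
Step 3: H = 12/(N(N+1)) * sum(R_i^2/n_i) - 3(N+1)
     = 12/(17*18) * (34^2/3 + 51.5^2/4 + 22.5^2/5 + 45^2/5) - 3*18
     = 0.039216 * 1554.65 - 54
     = 6.966503.
Step 4: Ties present; correction factor C = 1 - 24/(17^3 - 17) = 0.995098. Corrected H = 6.966503 / 0.995098 = 7.000821.
Step 5: Under H0, H ~ chi^2(3); p-value = 0.071872.
Step 6: alpha = 0.1. reject H0.

H = 7.0008, df = 3, p = 0.071872, reject H0.


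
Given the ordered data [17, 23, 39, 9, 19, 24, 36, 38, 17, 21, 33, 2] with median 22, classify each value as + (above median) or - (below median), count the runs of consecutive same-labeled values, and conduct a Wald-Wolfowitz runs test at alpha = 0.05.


Step 1: Compute median = 22; label A = above, B = below.
Labels in order: BAABBAAABBAB  (n_A = 6, n_B = 6)
Step 2: Count runs R = 7.
Step 3: Under H0 (random ordering), E[R] = 2*n_A*n_B/(n_A+n_B) + 1 = 2*6*6/12 + 1 = 7.0000.
        Var[R] = 2*n_A*n_B*(2*n_A*n_B - n_A - n_B) / ((n_A+n_B)^2 * (n_A+n_B-1)) = 4320/1584 = 2.7273.
        SD[R] = 1.6514.
Step 4: R = E[R], so z = 0 with no continuity correction.
Step 5: Two-sided p-value via normal approximation = 2*(1 - Phi(|z|)) = 1.000000.
Step 6: alpha = 0.05. fail to reject H0.

R = 7, z = 0.0000, p = 1.000000, fail to reject H0.


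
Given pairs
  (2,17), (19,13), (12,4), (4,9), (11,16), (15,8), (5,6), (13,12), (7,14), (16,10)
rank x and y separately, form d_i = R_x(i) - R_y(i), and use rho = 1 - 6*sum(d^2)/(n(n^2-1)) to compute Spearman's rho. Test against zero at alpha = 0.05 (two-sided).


Step 1: Rank x and y separately (midranks; no ties here).
rank(x): 2->1, 19->10, 12->6, 4->2, 11->5, 15->8, 5->3, 13->7, 7->4, 16->9
rank(y): 17->10, 13->7, 4->1, 9->4, 16->9, 8->3, 6->2, 12->6, 14->8, 10->5
Step 2: d_i = R_x(i) - R_y(i); compute d_i^2.
  (1-10)^2=81, (10-7)^2=9, (6-1)^2=25, (2-4)^2=4, (5-9)^2=16, (8-3)^2=25, (3-2)^2=1, (7-6)^2=1, (4-8)^2=16, (9-5)^2=16
sum(d^2) = 194.
Step 3: rho = 1 - 6*194 / (10*(10^2 - 1)) = 1 - 1164/990 = -0.175758.
Step 4: Under H0, t = rho * sqrt((n-2)/(1-rho^2)) = -0.5050 ~ t(8).
Step 5: Two-sided p-value from the t-distribution with 8 df = 0.627188.
Step 6: alpha = 0.05. fail to reject H0.

rho = -0.1758, p = 0.627188, fail to reject H0 at alpha = 0.05.


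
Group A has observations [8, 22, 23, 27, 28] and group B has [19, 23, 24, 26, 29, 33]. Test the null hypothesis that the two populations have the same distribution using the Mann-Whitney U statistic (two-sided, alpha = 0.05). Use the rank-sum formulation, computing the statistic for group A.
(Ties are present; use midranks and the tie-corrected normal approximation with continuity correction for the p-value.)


Step 1: Combine and sort all 11 observations; assign midranks.
sorted (value, group): (8,X), (19,Y), (22,X), (23,X), (23,Y), (24,Y), (26,Y), (27,X), (28,X), (29,Y), (33,Y)
ranks: 8->1, 19->2, 22->3, 23->4.5, 23->4.5, 24->6, 26->7, 27->8, 28->9, 29->10, 33->11
Step 2: Rank sum for X: R1 = 1 + 3 + 4.5 + 8 + 9 = 25.5.
Step 3: U_X = R1 - n1(n1+1)/2 = 25.5 - 5*6/2 = 25.5 - 15 = 10.5.
       U_Y = n1*n2 - U_X = 30 - 10.5 = 19.5.
Step 4: Ties are present, so use the tie-corrected normal approximation (with continuity correction) for the p-value.
Step 5: p-value = 0.464192; compare to alpha = 0.05. fail to reject H0.

U_X = 10.5, p = 0.464192, fail to reject H0 at alpha = 0.05.


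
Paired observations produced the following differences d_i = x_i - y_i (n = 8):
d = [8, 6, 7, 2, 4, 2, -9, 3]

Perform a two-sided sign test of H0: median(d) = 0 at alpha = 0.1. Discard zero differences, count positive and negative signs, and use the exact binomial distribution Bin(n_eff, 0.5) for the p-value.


Step 1: Discard zero differences. Original n = 8; n_eff = number of nonzero differences = 8.
Nonzero differences (with sign): +8, +6, +7, +2, +4, +2, -9, +3
Step 2: Count signs: positive = 7, negative = 1.
Step 3: Under H0: P(positive) = 0.5, so the number of positives S ~ Bin(8, 0.5).
Step 4: Two-sided exact p-value = sum of Bin(8,0.5) probabilities at or below the observed probability = 0.070312.
Step 5: alpha = 0.1. reject H0.

n_eff = 8, pos = 7, neg = 1, p = 0.070312, reject H0.


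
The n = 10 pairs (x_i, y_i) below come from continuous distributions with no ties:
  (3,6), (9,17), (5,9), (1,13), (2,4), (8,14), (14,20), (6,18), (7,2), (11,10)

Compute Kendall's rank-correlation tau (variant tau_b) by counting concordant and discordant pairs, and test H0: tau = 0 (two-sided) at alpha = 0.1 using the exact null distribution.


Step 1: Enumerate the 45 unordered pairs (i,j) with i<j and classify each by sign(x_j-x_i) * sign(y_j-y_i).
  (1,2):dx=+6,dy=+11->C; (1,3):dx=+2,dy=+3->C; (1,4):dx=-2,dy=+7->D; (1,5):dx=-1,dy=-2->C
  (1,6):dx=+5,dy=+8->C; (1,7):dx=+11,dy=+14->C; (1,8):dx=+3,dy=+12->C; (1,9):dx=+4,dy=-4->D
  (1,10):dx=+8,dy=+4->C; (2,3):dx=-4,dy=-8->C; (2,4):dx=-8,dy=-4->C; (2,5):dx=-7,dy=-13->C
  (2,6):dx=-1,dy=-3->C; (2,7):dx=+5,dy=+3->C; (2,8):dx=-3,dy=+1->D; (2,9):dx=-2,dy=-15->C
  (2,10):dx=+2,dy=-7->D; (3,4):dx=-4,dy=+4->D; (3,5):dx=-3,dy=-5->C; (3,6):dx=+3,dy=+5->C
  (3,7):dx=+9,dy=+11->C; (3,8):dx=+1,dy=+9->C; (3,9):dx=+2,dy=-7->D; (3,10):dx=+6,dy=+1->C
  (4,5):dx=+1,dy=-9->D; (4,6):dx=+7,dy=+1->C; (4,7):dx=+13,dy=+7->C; (4,8):dx=+5,dy=+5->C
  (4,9):dx=+6,dy=-11->D; (4,10):dx=+10,dy=-3->D; (5,6):dx=+6,dy=+10->C; (5,7):dx=+12,dy=+16->C
  (5,8):dx=+4,dy=+14->C; (5,9):dx=+5,dy=-2->D; (5,10):dx=+9,dy=+6->C; (6,7):dx=+6,dy=+6->C
  (6,8):dx=-2,dy=+4->D; (6,9):dx=-1,dy=-12->C; (6,10):dx=+3,dy=-4->D; (7,8):dx=-8,dy=-2->C
  (7,9):dx=-7,dy=-18->C; (7,10):dx=-3,dy=-10->C; (8,9):dx=+1,dy=-16->D; (8,10):dx=+5,dy=-8->D
  (9,10):dx=+4,dy=+8->C
Step 2: C = 31, D = 14, total pairs = 45.
Step 3: tau = (C - D)/(n(n-1)/2) = (31 - 14)/45 = 0.377778.
Step 4: Exact two-sided p-value (enumerate n! = 3628800 permutations of y under H0): p = 0.155742.
Step 5: alpha = 0.1. fail to reject H0.

tau_b = 0.3778 (C=31, D=14), p = 0.155742, fail to reject H0.


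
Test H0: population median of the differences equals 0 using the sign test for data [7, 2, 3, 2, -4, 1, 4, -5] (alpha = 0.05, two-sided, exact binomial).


Step 1: Discard zero differences. Original n = 8; n_eff = number of nonzero differences = 8.
Nonzero differences (with sign): +7, +2, +3, +2, -4, +1, +4, -5
Step 2: Count signs: positive = 6, negative = 2.
Step 3: Under H0: P(positive) = 0.5, so the number of positives S ~ Bin(8, 0.5).
Step 4: Two-sided exact p-value = sum of Bin(8,0.5) probabilities at or below the observed probability = 0.289062.
Step 5: alpha = 0.05. fail to reject H0.

n_eff = 8, pos = 6, neg = 2, p = 0.289062, fail to reject H0.


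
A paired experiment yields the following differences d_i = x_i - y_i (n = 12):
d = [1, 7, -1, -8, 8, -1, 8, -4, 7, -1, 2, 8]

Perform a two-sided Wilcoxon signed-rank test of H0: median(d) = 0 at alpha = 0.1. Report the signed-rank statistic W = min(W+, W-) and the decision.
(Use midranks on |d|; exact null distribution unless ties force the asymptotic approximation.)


Step 1: Drop any zero differences (none here) and take |d_i|.
|d| = [1, 7, 1, 8, 8, 1, 8, 4, 7, 1, 2, 8]
Step 2: Midrank |d_i| (ties get averaged ranks).
ranks: |1|->2.5, |7|->7.5, |1|->2.5, |8|->10.5, |8|->10.5, |1|->2.5, |8|->10.5, |4|->6, |7|->7.5, |1|->2.5, |2|->5, |8|->10.5
Step 3: Attach original signs; sum ranks with positive sign and with negative sign.
W+ = 2.5 + 7.5 + 10.5 + 10.5 + 7.5 + 5 + 10.5 = 54
W- = 2.5 + 10.5 + 2.5 + 6 + 2.5 = 24
(Check: W+ + W- = 78 should equal n(n+1)/2 = 78.)
Step 4: Test statistic W = min(W+, W-) = 24.
Step 5: Ties in |d|, so use the tie-corrected normal approximation.
        E[W] = n(n+1)/4 = 12*13/4 = 39.
        Tie groups: |d|=1 (t=4), |d|=7 (t=2), |d|=8 (t=4); sum(t^3 - t) = 126.
        Var[W] = n(n+1)(2n+1)/24 - sum(t^3-t)/48 = 3900/24 - 126/48 = 159.875.
        z = (W - E[W]) / sqrt(Var[W]) = (24 - 39) / 12.6442 = -1.1863.
        Two-sided p = 2*Phi(z) = 0.235497.
Step 6: alpha = 0.1. fail to reject H0.

W+ = 54, W- = 24, W = min = 24, p = 0.235497, fail to reject H0.


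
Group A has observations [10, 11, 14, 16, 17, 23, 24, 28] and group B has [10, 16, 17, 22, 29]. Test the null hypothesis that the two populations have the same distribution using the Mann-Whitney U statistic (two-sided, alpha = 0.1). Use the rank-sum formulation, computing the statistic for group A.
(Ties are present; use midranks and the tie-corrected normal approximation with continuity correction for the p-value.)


Step 1: Combine and sort all 13 observations; assign midranks.
sorted (value, group): (10,X), (10,Y), (11,X), (14,X), (16,X), (16,Y), (17,X), (17,Y), (22,Y), (23,X), (24,X), (28,X), (29,Y)
ranks: 10->1.5, 10->1.5, 11->3, 14->4, 16->5.5, 16->5.5, 17->7.5, 17->7.5, 22->9, 23->10, 24->11, 28->12, 29->13
Step 2: Rank sum for X: R1 = 1.5 + 3 + 4 + 5.5 + 7.5 + 10 + 11 + 12 = 54.5.
Step 3: U_X = R1 - n1(n1+1)/2 = 54.5 - 8*9/2 = 54.5 - 36 = 18.5.
       U_Y = n1*n2 - U_X = 40 - 18.5 = 21.5.
Step 4: Ties are present, so use the tie-corrected normal approximation (with continuity correction) for the p-value.
Step 5: p-value = 0.883138; compare to alpha = 0.1. fail to reject H0.

U_X = 18.5, p = 0.883138, fail to reject H0 at alpha = 0.1.


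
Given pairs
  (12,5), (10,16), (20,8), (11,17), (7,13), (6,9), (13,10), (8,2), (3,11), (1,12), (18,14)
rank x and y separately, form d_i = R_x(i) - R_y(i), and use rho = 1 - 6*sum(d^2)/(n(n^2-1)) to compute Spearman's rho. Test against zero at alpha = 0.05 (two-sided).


Step 1: Rank x and y separately (midranks; no ties here).
rank(x): 12->8, 10->6, 20->11, 11->7, 7->4, 6->3, 13->9, 8->5, 3->2, 1->1, 18->10
rank(y): 5->2, 16->10, 8->3, 17->11, 13->8, 9->4, 10->5, 2->1, 11->6, 12->7, 14->9
Step 2: d_i = R_x(i) - R_y(i); compute d_i^2.
  (8-2)^2=36, (6-10)^2=16, (11-3)^2=64, (7-11)^2=16, (4-8)^2=16, (3-4)^2=1, (9-5)^2=16, (5-1)^2=16, (2-6)^2=16, (1-7)^2=36, (10-9)^2=1
sum(d^2) = 234.
Step 3: rho = 1 - 6*234 / (11*(11^2 - 1)) = 1 - 1404/1320 = -0.063636.
Step 4: Under H0, t = rho * sqrt((n-2)/(1-rho^2)) = -0.1913 ~ t(9).
Step 5: Two-sided p-value from the t-distribution with 9 df = 0.852539.
Step 6: alpha = 0.05. fail to reject H0.

rho = -0.0636, p = 0.852539, fail to reject H0 at alpha = 0.05.


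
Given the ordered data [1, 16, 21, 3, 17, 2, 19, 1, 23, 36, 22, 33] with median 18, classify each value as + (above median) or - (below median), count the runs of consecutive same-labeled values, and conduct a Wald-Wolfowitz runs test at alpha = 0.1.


Step 1: Compute median = 18; label A = above, B = below.
Labels in order: BBABBBABAAAA  (n_A = 6, n_B = 6)
Step 2: Count runs R = 6.
Step 3: Under H0 (random ordering), E[R] = 2*n_A*n_B/(n_A+n_B) + 1 = 2*6*6/12 + 1 = 7.0000.
        Var[R] = 2*n_A*n_B*(2*n_A*n_B - n_A - n_B) / ((n_A+n_B)^2 * (n_A+n_B-1)) = 4320/1584 = 2.7273.
        SD[R] = 1.6514.
Step 4: Continuity-corrected z = (R + 0.5 - E[R]) / SD[R] = (6 + 0.5 - 7.0000) / 1.6514 = -0.3028.
Step 5: Two-sided p-value via normal approximation = 2*(1 - Phi(|z|)) = 0.762069.
Step 6: alpha = 0.1. fail to reject H0.

R = 6, z = -0.3028, p = 0.762069, fail to reject H0.


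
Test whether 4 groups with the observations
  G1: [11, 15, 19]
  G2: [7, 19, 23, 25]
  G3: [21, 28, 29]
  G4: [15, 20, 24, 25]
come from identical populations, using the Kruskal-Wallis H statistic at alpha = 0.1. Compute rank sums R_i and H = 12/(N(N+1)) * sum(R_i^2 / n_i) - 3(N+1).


Step 1: Combine all N = 14 observations and assign midranks.
sorted (value, group, rank): (7,G2,1), (11,G1,2), (15,G1,3.5), (15,G4,3.5), (19,G1,5.5), (19,G2,5.5), (20,G4,7), (21,G3,8), (23,G2,9), (24,G4,10), (25,G2,11.5), (25,G4,11.5), (28,G3,13), (29,G3,14)
Step 2: Sum ranks within each group.
R_1 = 11 (n_1 = 3)
R_2 = 27 (n_2 = 4)
R_3 = 35 (n_3 = 3)
R_4 = 32 (n_4 = 4)
Step 3: H = 12/(N(N+1)) * sum(R_i^2/n_i) - 3(N+1)
     = 12/(14*15) * (11^2/3 + 27^2/4 + 35^2/3 + 32^2/4) - 3*15
     = 0.057143 * 886.917 - 45
     = 5.680952.
Step 4: Ties present; correction factor C = 1 - 18/(14^3 - 14) = 0.993407. Corrected H = 5.680952 / 0.993407 = 5.718658.
Step 5: Under H0, H ~ chi^2(3); p-value = 0.126130.
Step 6: alpha = 0.1. fail to reject H0.

H = 5.7187, df = 3, p = 0.126130, fail to reject H0.


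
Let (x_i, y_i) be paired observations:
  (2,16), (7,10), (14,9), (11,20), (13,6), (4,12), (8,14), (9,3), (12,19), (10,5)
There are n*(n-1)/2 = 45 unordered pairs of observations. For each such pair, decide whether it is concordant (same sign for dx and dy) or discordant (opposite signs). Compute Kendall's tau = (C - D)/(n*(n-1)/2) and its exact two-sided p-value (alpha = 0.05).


Step 1: Enumerate the 45 unordered pairs (i,j) with i<j and classify each by sign(x_j-x_i) * sign(y_j-y_i).
  (1,2):dx=+5,dy=-6->D; (1,3):dx=+12,dy=-7->D; (1,4):dx=+9,dy=+4->C; (1,5):dx=+11,dy=-10->D
  (1,6):dx=+2,dy=-4->D; (1,7):dx=+6,dy=-2->D; (1,8):dx=+7,dy=-13->D; (1,9):dx=+10,dy=+3->C
  (1,10):dx=+8,dy=-11->D; (2,3):dx=+7,dy=-1->D; (2,4):dx=+4,dy=+10->C; (2,5):dx=+6,dy=-4->D
  (2,6):dx=-3,dy=+2->D; (2,7):dx=+1,dy=+4->C; (2,8):dx=+2,dy=-7->D; (2,9):dx=+5,dy=+9->C
  (2,10):dx=+3,dy=-5->D; (3,4):dx=-3,dy=+11->D; (3,5):dx=-1,dy=-3->C; (3,6):dx=-10,dy=+3->D
  (3,7):dx=-6,dy=+5->D; (3,8):dx=-5,dy=-6->C; (3,9):dx=-2,dy=+10->D; (3,10):dx=-4,dy=-4->C
  (4,5):dx=+2,dy=-14->D; (4,6):dx=-7,dy=-8->C; (4,7):dx=-3,dy=-6->C; (4,8):dx=-2,dy=-17->C
  (4,9):dx=+1,dy=-1->D; (4,10):dx=-1,dy=-15->C; (5,6):dx=-9,dy=+6->D; (5,7):dx=-5,dy=+8->D
  (5,8):dx=-4,dy=-3->C; (5,9):dx=-1,dy=+13->D; (5,10):dx=-3,dy=-1->C; (6,7):dx=+4,dy=+2->C
  (6,8):dx=+5,dy=-9->D; (6,9):dx=+8,dy=+7->C; (6,10):dx=+6,dy=-7->D; (7,8):dx=+1,dy=-11->D
  (7,9):dx=+4,dy=+5->C; (7,10):dx=+2,dy=-9->D; (8,9):dx=+3,dy=+16->C; (8,10):dx=+1,dy=+2->C
  (9,10):dx=-2,dy=-14->C
Step 2: C = 20, D = 25, total pairs = 45.
Step 3: tau = (C - D)/(n(n-1)/2) = (20 - 25)/45 = -0.111111.
Step 4: Exact two-sided p-value (enumerate n! = 3628800 permutations of y under H0): p = 0.727490.
Step 5: alpha = 0.05. fail to reject H0.

tau_b = -0.1111 (C=20, D=25), p = 0.727490, fail to reject H0.


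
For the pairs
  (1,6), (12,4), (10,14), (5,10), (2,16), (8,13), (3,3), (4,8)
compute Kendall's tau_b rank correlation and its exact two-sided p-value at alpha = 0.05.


Step 1: Enumerate the 28 unordered pairs (i,j) with i<j and classify each by sign(x_j-x_i) * sign(y_j-y_i).
  (1,2):dx=+11,dy=-2->D; (1,3):dx=+9,dy=+8->C; (1,4):dx=+4,dy=+4->C; (1,5):dx=+1,dy=+10->C
  (1,6):dx=+7,dy=+7->C; (1,7):dx=+2,dy=-3->D; (1,8):dx=+3,dy=+2->C; (2,3):dx=-2,dy=+10->D
  (2,4):dx=-7,dy=+6->D; (2,5):dx=-10,dy=+12->D; (2,6):dx=-4,dy=+9->D; (2,7):dx=-9,dy=-1->C
  (2,8):dx=-8,dy=+4->D; (3,4):dx=-5,dy=-4->C; (3,5):dx=-8,dy=+2->D; (3,6):dx=-2,dy=-1->C
  (3,7):dx=-7,dy=-11->C; (3,8):dx=-6,dy=-6->C; (4,5):dx=-3,dy=+6->D; (4,6):dx=+3,dy=+3->C
  (4,7):dx=-2,dy=-7->C; (4,8):dx=-1,dy=-2->C; (5,6):dx=+6,dy=-3->D; (5,7):dx=+1,dy=-13->D
  (5,8):dx=+2,dy=-8->D; (6,7):dx=-5,dy=-10->C; (6,8):dx=-4,dy=-5->C; (7,8):dx=+1,dy=+5->C
Step 2: C = 16, D = 12, total pairs = 28.
Step 3: tau = (C - D)/(n(n-1)/2) = (16 - 12)/28 = 0.142857.
Step 4: Exact two-sided p-value (enumerate n! = 40320 permutations of y under H0): p = 0.719544.
Step 5: alpha = 0.05. fail to reject H0.

tau_b = 0.1429 (C=16, D=12), p = 0.719544, fail to reject H0.


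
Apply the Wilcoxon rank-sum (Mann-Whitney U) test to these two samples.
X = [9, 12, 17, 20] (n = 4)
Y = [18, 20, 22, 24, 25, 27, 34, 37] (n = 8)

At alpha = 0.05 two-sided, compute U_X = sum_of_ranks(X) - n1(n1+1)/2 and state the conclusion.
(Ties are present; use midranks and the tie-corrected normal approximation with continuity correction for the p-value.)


Step 1: Combine and sort all 12 observations; assign midranks.
sorted (value, group): (9,X), (12,X), (17,X), (18,Y), (20,X), (20,Y), (22,Y), (24,Y), (25,Y), (27,Y), (34,Y), (37,Y)
ranks: 9->1, 12->2, 17->3, 18->4, 20->5.5, 20->5.5, 22->7, 24->8, 25->9, 27->10, 34->11, 37->12
Step 2: Rank sum for X: R1 = 1 + 2 + 3 + 5.5 = 11.5.
Step 3: U_X = R1 - n1(n1+1)/2 = 11.5 - 4*5/2 = 11.5 - 10 = 1.5.
       U_Y = n1*n2 - U_X = 32 - 1.5 = 30.5.
Step 4: Ties are present, so use the tie-corrected normal approximation (with continuity correction) for the p-value.
Step 5: p-value = 0.017221; compare to alpha = 0.05. reject H0.

U_X = 1.5, p = 0.017221, reject H0 at alpha = 0.05.


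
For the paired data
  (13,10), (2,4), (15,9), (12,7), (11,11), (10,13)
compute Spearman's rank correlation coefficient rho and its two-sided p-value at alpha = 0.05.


Step 1: Rank x and y separately (midranks; no ties here).
rank(x): 13->5, 2->1, 15->6, 12->4, 11->3, 10->2
rank(y): 10->4, 4->1, 9->3, 7->2, 11->5, 13->6
Step 2: d_i = R_x(i) - R_y(i); compute d_i^2.
  (5-4)^2=1, (1-1)^2=0, (6-3)^2=9, (4-2)^2=4, (3-5)^2=4, (2-6)^2=16
sum(d^2) = 34.
Step 3: rho = 1 - 6*34 / (6*(6^2 - 1)) = 1 - 204/210 = 0.028571.
Step 4: Under H0, t = rho * sqrt((n-2)/(1-rho^2)) = 0.0572 ~ t(4).
Step 5: Two-sided p-value from the t-distribution with 4 df = 0.957155.
Step 6: alpha = 0.05. fail to reject H0.

rho = 0.0286, p = 0.957155, fail to reject H0 at alpha = 0.05.


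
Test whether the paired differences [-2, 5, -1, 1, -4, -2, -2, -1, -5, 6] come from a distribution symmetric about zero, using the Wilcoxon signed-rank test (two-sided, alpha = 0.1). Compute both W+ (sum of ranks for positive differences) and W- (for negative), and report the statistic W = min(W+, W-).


Step 1: Drop any zero differences (none here) and take |d_i|.
|d| = [2, 5, 1, 1, 4, 2, 2, 1, 5, 6]
Step 2: Midrank |d_i| (ties get averaged ranks).
ranks: |2|->5, |5|->8.5, |1|->2, |1|->2, |4|->7, |2|->5, |2|->5, |1|->2, |5|->8.5, |6|->10
Step 3: Attach original signs; sum ranks with positive sign and with negative sign.
W+ = 8.5 + 2 + 10 = 20.5
W- = 5 + 2 + 7 + 5 + 5 + 2 + 8.5 = 34.5
(Check: W+ + W- = 55 should equal n(n+1)/2 = 55.)
Step 4: Test statistic W = min(W+, W-) = 20.5.
Step 5: Ties in |d|, so use the tie-corrected normal approximation.
        E[W] = n(n+1)/4 = 10*11/4 = 27.5.
        Tie groups: |d|=1 (t=3), |d|=2 (t=3), |d|=5 (t=2); sum(t^3 - t) = 54.
        Var[W] = n(n+1)(2n+1)/24 - sum(t^3-t)/48 = 2310/24 - 54/48 = 95.125.
        z = (W - E[W]) / sqrt(Var[W]) = (20.5 - 27.5) / 9.7532 = -0.7177.
        Two-sided p = 2*Phi(z) = 0.472934.
Step 6: alpha = 0.1. fail to reject H0.

W+ = 20.5, W- = 34.5, W = min = 20.5, p = 0.472934, fail to reject H0.


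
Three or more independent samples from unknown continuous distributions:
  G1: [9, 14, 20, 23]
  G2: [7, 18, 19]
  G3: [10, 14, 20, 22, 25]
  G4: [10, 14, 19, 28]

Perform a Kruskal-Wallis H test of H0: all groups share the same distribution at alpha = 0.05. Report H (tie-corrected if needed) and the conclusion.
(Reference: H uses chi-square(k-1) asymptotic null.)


Step 1: Combine all N = 16 observations and assign midranks.
sorted (value, group, rank): (7,G2,1), (9,G1,2), (10,G3,3.5), (10,G4,3.5), (14,G1,6), (14,G3,6), (14,G4,6), (18,G2,8), (19,G2,9.5), (19,G4,9.5), (20,G1,11.5), (20,G3,11.5), (22,G3,13), (23,G1,14), (25,G3,15), (28,G4,16)
Step 2: Sum ranks within each group.
R_1 = 33.5 (n_1 = 4)
R_2 = 18.5 (n_2 = 3)
R_3 = 49 (n_3 = 5)
R_4 = 35 (n_4 = 4)
Step 3: H = 12/(N(N+1)) * sum(R_i^2/n_i) - 3(N+1)
     = 12/(16*17) * (33.5^2/4 + 18.5^2/3 + 49^2/5 + 35^2/4) - 3*17
     = 0.044118 * 1181.1 - 51
     = 1.107169.
Step 4: Ties present; correction factor C = 1 - 42/(16^3 - 16) = 0.989706. Corrected H = 1.107169 / 0.989706 = 1.118685.
Step 5: Under H0, H ~ chi^2(3); p-value = 0.772565.
Step 6: alpha = 0.05. fail to reject H0.

H = 1.1187, df = 3, p = 0.772565, fail to reject H0.


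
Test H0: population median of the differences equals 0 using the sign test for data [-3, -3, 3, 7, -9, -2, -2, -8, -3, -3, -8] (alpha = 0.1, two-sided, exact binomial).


Step 1: Discard zero differences. Original n = 11; n_eff = number of nonzero differences = 11.
Nonzero differences (with sign): -3, -3, +3, +7, -9, -2, -2, -8, -3, -3, -8
Step 2: Count signs: positive = 2, negative = 9.
Step 3: Under H0: P(positive) = 0.5, so the number of positives S ~ Bin(11, 0.5).
Step 4: Two-sided exact p-value = sum of Bin(11,0.5) probabilities at or below the observed probability = 0.065430.
Step 5: alpha = 0.1. reject H0.

n_eff = 11, pos = 2, neg = 9, p = 0.065430, reject H0.


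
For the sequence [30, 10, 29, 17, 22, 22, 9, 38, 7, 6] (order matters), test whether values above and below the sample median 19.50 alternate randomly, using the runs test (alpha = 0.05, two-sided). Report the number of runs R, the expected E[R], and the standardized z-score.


Step 1: Compute median = 19.50; label A = above, B = below.
Labels in order: ABABAABABB  (n_A = 5, n_B = 5)
Step 2: Count runs R = 8.
Step 3: Under H0 (random ordering), E[R] = 2*n_A*n_B/(n_A+n_B) + 1 = 2*5*5/10 + 1 = 6.0000.
        Var[R] = 2*n_A*n_B*(2*n_A*n_B - n_A - n_B) / ((n_A+n_B)^2 * (n_A+n_B-1)) = 2000/900 = 2.2222.
        SD[R] = 1.4907.
Step 4: Continuity-corrected z = (R - 0.5 - E[R]) / SD[R] = (8 - 0.5 - 6.0000) / 1.4907 = 1.0062.
Step 5: Two-sided p-value via normal approximation = 2*(1 - Phi(|z|)) = 0.314305.
Step 6: alpha = 0.05. fail to reject H0.

R = 8, z = 1.0062, p = 0.314305, fail to reject H0.


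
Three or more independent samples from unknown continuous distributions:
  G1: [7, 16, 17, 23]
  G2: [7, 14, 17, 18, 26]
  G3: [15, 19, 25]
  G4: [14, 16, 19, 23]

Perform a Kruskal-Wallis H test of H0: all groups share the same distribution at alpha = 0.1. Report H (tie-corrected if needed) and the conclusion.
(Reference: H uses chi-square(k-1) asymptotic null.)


Step 1: Combine all N = 16 observations and assign midranks.
sorted (value, group, rank): (7,G1,1.5), (7,G2,1.5), (14,G2,3.5), (14,G4,3.5), (15,G3,5), (16,G1,6.5), (16,G4,6.5), (17,G1,8.5), (17,G2,8.5), (18,G2,10), (19,G3,11.5), (19,G4,11.5), (23,G1,13.5), (23,G4,13.5), (25,G3,15), (26,G2,16)
Step 2: Sum ranks within each group.
R_1 = 30 (n_1 = 4)
R_2 = 39.5 (n_2 = 5)
R_3 = 31.5 (n_3 = 3)
R_4 = 35 (n_4 = 4)
Step 3: H = 12/(N(N+1)) * sum(R_i^2/n_i) - 3(N+1)
     = 12/(16*17) * (30^2/4 + 39.5^2/5 + 31.5^2/3 + 35^2/4) - 3*17
     = 0.044118 * 1174.05 - 51
     = 0.796324.
Step 4: Ties present; correction factor C = 1 - 36/(16^3 - 16) = 0.991176. Corrected H = 0.796324 / 0.991176 = 0.803412.
Step 5: Under H0, H ~ chi^2(3); p-value = 0.848651.
Step 6: alpha = 0.1. fail to reject H0.

H = 0.8034, df = 3, p = 0.848651, fail to reject H0.


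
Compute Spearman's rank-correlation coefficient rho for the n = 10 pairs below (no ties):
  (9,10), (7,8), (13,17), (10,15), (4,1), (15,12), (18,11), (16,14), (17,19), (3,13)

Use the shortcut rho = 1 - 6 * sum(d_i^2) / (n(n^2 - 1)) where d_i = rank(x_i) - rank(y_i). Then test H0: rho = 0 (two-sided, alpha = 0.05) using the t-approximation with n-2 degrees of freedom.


Step 1: Rank x and y separately (midranks; no ties here).
rank(x): 9->4, 7->3, 13->6, 10->5, 4->2, 15->7, 18->10, 16->8, 17->9, 3->1
rank(y): 10->3, 8->2, 17->9, 15->8, 1->1, 12->5, 11->4, 14->7, 19->10, 13->6
Step 2: d_i = R_x(i) - R_y(i); compute d_i^2.
  (4-3)^2=1, (3-2)^2=1, (6-9)^2=9, (5-8)^2=9, (2-1)^2=1, (7-5)^2=4, (10-4)^2=36, (8-7)^2=1, (9-10)^2=1, (1-6)^2=25
sum(d^2) = 88.
Step 3: rho = 1 - 6*88 / (10*(10^2 - 1)) = 1 - 528/990 = 0.466667.
Step 4: Under H0, t = rho * sqrt((n-2)/(1-rho^2)) = 1.4924 ~ t(8).
Step 5: Two-sided p-value from the t-distribution with 8 df = 0.173939.
Step 6: alpha = 0.05. fail to reject H0.

rho = 0.4667, p = 0.173939, fail to reject H0 at alpha = 0.05.


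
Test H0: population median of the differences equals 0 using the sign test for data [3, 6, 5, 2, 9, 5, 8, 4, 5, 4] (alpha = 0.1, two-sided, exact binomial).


Step 1: Discard zero differences. Original n = 10; n_eff = number of nonzero differences = 10.
Nonzero differences (with sign): +3, +6, +5, +2, +9, +5, +8, +4, +5, +4
Step 2: Count signs: positive = 10, negative = 0.
Step 3: Under H0: P(positive) = 0.5, so the number of positives S ~ Bin(10, 0.5).
Step 4: Two-sided exact p-value = sum of Bin(10,0.5) probabilities at or below the observed probability = 0.001953.
Step 5: alpha = 0.1. reject H0.

n_eff = 10, pos = 10, neg = 0, p = 0.001953, reject H0.


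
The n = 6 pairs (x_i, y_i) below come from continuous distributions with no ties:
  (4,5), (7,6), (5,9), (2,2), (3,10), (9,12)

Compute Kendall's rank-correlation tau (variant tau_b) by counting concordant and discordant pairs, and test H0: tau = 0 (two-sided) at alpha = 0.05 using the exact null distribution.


Step 1: Enumerate the 15 unordered pairs (i,j) with i<j and classify each by sign(x_j-x_i) * sign(y_j-y_i).
  (1,2):dx=+3,dy=+1->C; (1,3):dx=+1,dy=+4->C; (1,4):dx=-2,dy=-3->C; (1,5):dx=-1,dy=+5->D
  (1,6):dx=+5,dy=+7->C; (2,3):dx=-2,dy=+3->D; (2,4):dx=-5,dy=-4->C; (2,5):dx=-4,dy=+4->D
  (2,6):dx=+2,dy=+6->C; (3,4):dx=-3,dy=-7->C; (3,5):dx=-2,dy=+1->D; (3,6):dx=+4,dy=+3->C
  (4,5):dx=+1,dy=+8->C; (4,6):dx=+7,dy=+10->C; (5,6):dx=+6,dy=+2->C
Step 2: C = 11, D = 4, total pairs = 15.
Step 3: tau = (C - D)/(n(n-1)/2) = (11 - 4)/15 = 0.466667.
Step 4: Exact two-sided p-value (enumerate n! = 720 permutations of y under H0): p = 0.272222.
Step 5: alpha = 0.05. fail to reject H0.

tau_b = 0.4667 (C=11, D=4), p = 0.272222, fail to reject H0.


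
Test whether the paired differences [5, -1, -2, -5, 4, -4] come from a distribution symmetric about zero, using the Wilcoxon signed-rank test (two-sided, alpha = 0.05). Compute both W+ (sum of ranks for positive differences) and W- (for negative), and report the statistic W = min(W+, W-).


Step 1: Drop any zero differences (none here) and take |d_i|.
|d| = [5, 1, 2, 5, 4, 4]
Step 2: Midrank |d_i| (ties get averaged ranks).
ranks: |5|->5.5, |1|->1, |2|->2, |5|->5.5, |4|->3.5, |4|->3.5
Step 3: Attach original signs; sum ranks with positive sign and with negative sign.
W+ = 5.5 + 3.5 = 9
W- = 1 + 2 + 5.5 + 3.5 = 12
(Check: W+ + W- = 21 should equal n(n+1)/2 = 21.)
Step 4: Test statistic W = min(W+, W-) = 9.
Step 5: Ties in |d|, so use the tie-corrected normal approximation.
        E[W] = n(n+1)/4 = 6*7/4 = 10.5.
        Tie groups: |d|=4 (t=2), |d|=5 (t=2); sum(t^3 - t) = 12.
        Var[W] = n(n+1)(2n+1)/24 - sum(t^3-t)/48 = 546/24 - 12/48 = 22.5.
        z = (W - E[W]) / sqrt(Var[W]) = (9 - 10.5) / 4.7434 = -0.3162.
        Two-sided p = 2*Phi(z) = 0.751830.
Step 6: alpha = 0.05. fail to reject H0.

W+ = 9, W- = 12, W = min = 9, p = 0.751830, fail to reject H0.


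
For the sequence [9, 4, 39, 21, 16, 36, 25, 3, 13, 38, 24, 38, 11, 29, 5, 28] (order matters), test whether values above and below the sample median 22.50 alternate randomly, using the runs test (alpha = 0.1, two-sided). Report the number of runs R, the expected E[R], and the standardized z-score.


Step 1: Compute median = 22.50; label A = above, B = below.
Labels in order: BBABBAABBAAABABA  (n_A = 8, n_B = 8)
Step 2: Count runs R = 10.
Step 3: Under H0 (random ordering), E[R] = 2*n_A*n_B/(n_A+n_B) + 1 = 2*8*8/16 + 1 = 9.0000.
        Var[R] = 2*n_A*n_B*(2*n_A*n_B - n_A - n_B) / ((n_A+n_B)^2 * (n_A+n_B-1)) = 14336/3840 = 3.7333.
        SD[R] = 1.9322.
Step 4: Continuity-corrected z = (R - 0.5 - E[R]) / SD[R] = (10 - 0.5 - 9.0000) / 1.9322 = 0.2588.
Step 5: Two-sided p-value via normal approximation = 2*(1 - Phi(|z|)) = 0.795809.
Step 6: alpha = 0.1. fail to reject H0.

R = 10, z = 0.2588, p = 0.795809, fail to reject H0.


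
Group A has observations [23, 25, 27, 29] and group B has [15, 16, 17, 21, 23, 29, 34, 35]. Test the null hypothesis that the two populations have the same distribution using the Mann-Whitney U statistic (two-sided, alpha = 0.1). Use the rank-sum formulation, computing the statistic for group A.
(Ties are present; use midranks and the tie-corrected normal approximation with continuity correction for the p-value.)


Step 1: Combine and sort all 12 observations; assign midranks.
sorted (value, group): (15,Y), (16,Y), (17,Y), (21,Y), (23,X), (23,Y), (25,X), (27,X), (29,X), (29,Y), (34,Y), (35,Y)
ranks: 15->1, 16->2, 17->3, 21->4, 23->5.5, 23->5.5, 25->7, 27->8, 29->9.5, 29->9.5, 34->11, 35->12
Step 2: Rank sum for X: R1 = 5.5 + 7 + 8 + 9.5 = 30.
Step 3: U_X = R1 - n1(n1+1)/2 = 30 - 4*5/2 = 30 - 10 = 20.
       U_Y = n1*n2 - U_X = 32 - 20 = 12.
Step 4: Ties are present, so use the tie-corrected normal approximation (with continuity correction) for the p-value.
Step 5: p-value = 0.550818; compare to alpha = 0.1. fail to reject H0.

U_X = 20, p = 0.550818, fail to reject H0 at alpha = 0.1.


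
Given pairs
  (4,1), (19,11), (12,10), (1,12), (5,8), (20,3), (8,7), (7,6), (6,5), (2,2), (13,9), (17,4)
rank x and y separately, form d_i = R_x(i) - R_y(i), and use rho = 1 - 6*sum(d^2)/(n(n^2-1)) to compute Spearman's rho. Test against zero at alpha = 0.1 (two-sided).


Step 1: Rank x and y separately (midranks; no ties here).
rank(x): 4->3, 19->11, 12->8, 1->1, 5->4, 20->12, 8->7, 7->6, 6->5, 2->2, 13->9, 17->10
rank(y): 1->1, 11->11, 10->10, 12->12, 8->8, 3->3, 7->7, 6->6, 5->5, 2->2, 9->9, 4->4
Step 2: d_i = R_x(i) - R_y(i); compute d_i^2.
  (3-1)^2=4, (11-11)^2=0, (8-10)^2=4, (1-12)^2=121, (4-8)^2=16, (12-3)^2=81, (7-7)^2=0, (6-6)^2=0, (5-5)^2=0, (2-2)^2=0, (9-9)^2=0, (10-4)^2=36
sum(d^2) = 262.
Step 3: rho = 1 - 6*262 / (12*(12^2 - 1)) = 1 - 1572/1716 = 0.083916.
Step 4: Under H0, t = rho * sqrt((n-2)/(1-rho^2)) = 0.2663 ~ t(10).
Step 5: Two-sided p-value from the t-distribution with 10 df = 0.795415.
Step 6: alpha = 0.1. fail to reject H0.

rho = 0.0839, p = 0.795415, fail to reject H0 at alpha = 0.1.


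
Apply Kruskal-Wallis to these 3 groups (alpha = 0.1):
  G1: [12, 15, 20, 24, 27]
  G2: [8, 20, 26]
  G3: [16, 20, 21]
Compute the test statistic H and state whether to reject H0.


Step 1: Combine all N = 11 observations and assign midranks.
sorted (value, group, rank): (8,G2,1), (12,G1,2), (15,G1,3), (16,G3,4), (20,G1,6), (20,G2,6), (20,G3,6), (21,G3,8), (24,G1,9), (26,G2,10), (27,G1,11)
Step 2: Sum ranks within each group.
R_1 = 31 (n_1 = 5)
R_2 = 17 (n_2 = 3)
R_3 = 18 (n_3 = 3)
Step 3: H = 12/(N(N+1)) * sum(R_i^2/n_i) - 3(N+1)
     = 12/(11*12) * (31^2/5 + 17^2/3 + 18^2/3) - 3*12
     = 0.090909 * 396.533 - 36
     = 0.048485.
Step 4: Ties present; correction factor C = 1 - 24/(11^3 - 11) = 0.981818. Corrected H = 0.048485 / 0.981818 = 0.049383.
Step 5: Under H0, H ~ chi^2(2); p-value = 0.975611.
Step 6: alpha = 0.1. fail to reject H0.

H = 0.0494, df = 2, p = 0.975611, fail to reject H0.


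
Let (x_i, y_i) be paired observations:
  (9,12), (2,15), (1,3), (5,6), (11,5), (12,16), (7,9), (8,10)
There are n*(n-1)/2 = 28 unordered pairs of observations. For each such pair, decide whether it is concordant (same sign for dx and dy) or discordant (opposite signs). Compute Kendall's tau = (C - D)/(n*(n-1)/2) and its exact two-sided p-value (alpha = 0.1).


Step 1: Enumerate the 28 unordered pairs (i,j) with i<j and classify each by sign(x_j-x_i) * sign(y_j-y_i).
  (1,2):dx=-7,dy=+3->D; (1,3):dx=-8,dy=-9->C; (1,4):dx=-4,dy=-6->C; (1,5):dx=+2,dy=-7->D
  (1,6):dx=+3,dy=+4->C; (1,7):dx=-2,dy=-3->C; (1,8):dx=-1,dy=-2->C; (2,3):dx=-1,dy=-12->C
  (2,4):dx=+3,dy=-9->D; (2,5):dx=+9,dy=-10->D; (2,6):dx=+10,dy=+1->C; (2,7):dx=+5,dy=-6->D
  (2,8):dx=+6,dy=-5->D; (3,4):dx=+4,dy=+3->C; (3,5):dx=+10,dy=+2->C; (3,6):dx=+11,dy=+13->C
  (3,7):dx=+6,dy=+6->C; (3,8):dx=+7,dy=+7->C; (4,5):dx=+6,dy=-1->D; (4,6):dx=+7,dy=+10->C
  (4,7):dx=+2,dy=+3->C; (4,8):dx=+3,dy=+4->C; (5,6):dx=+1,dy=+11->C; (5,7):dx=-4,dy=+4->D
  (5,8):dx=-3,dy=+5->D; (6,7):dx=-5,dy=-7->C; (6,8):dx=-4,dy=-6->C; (7,8):dx=+1,dy=+1->C
Step 2: C = 19, D = 9, total pairs = 28.
Step 3: tau = (C - D)/(n(n-1)/2) = (19 - 9)/28 = 0.357143.
Step 4: Exact two-sided p-value (enumerate n! = 40320 permutations of y under H0): p = 0.275099.
Step 5: alpha = 0.1. fail to reject H0.

tau_b = 0.3571 (C=19, D=9), p = 0.275099, fail to reject H0.


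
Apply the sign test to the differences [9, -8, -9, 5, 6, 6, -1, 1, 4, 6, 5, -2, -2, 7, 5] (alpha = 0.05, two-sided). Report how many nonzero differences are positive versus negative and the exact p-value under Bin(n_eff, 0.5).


Step 1: Discard zero differences. Original n = 15; n_eff = number of nonzero differences = 15.
Nonzero differences (with sign): +9, -8, -9, +5, +6, +6, -1, +1, +4, +6, +5, -2, -2, +7, +5
Step 2: Count signs: positive = 10, negative = 5.
Step 3: Under H0: P(positive) = 0.5, so the number of positives S ~ Bin(15, 0.5).
Step 4: Two-sided exact p-value = sum of Bin(15,0.5) probabilities at or below the observed probability = 0.301758.
Step 5: alpha = 0.05. fail to reject H0.

n_eff = 15, pos = 10, neg = 5, p = 0.301758, fail to reject H0.


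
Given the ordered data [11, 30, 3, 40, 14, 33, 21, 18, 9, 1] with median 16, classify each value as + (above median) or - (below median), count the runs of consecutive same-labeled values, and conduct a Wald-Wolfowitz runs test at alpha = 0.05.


Step 1: Compute median = 16; label A = above, B = below.
Labels in order: BABABAAABB  (n_A = 5, n_B = 5)
Step 2: Count runs R = 7.
Step 3: Under H0 (random ordering), E[R] = 2*n_A*n_B/(n_A+n_B) + 1 = 2*5*5/10 + 1 = 6.0000.
        Var[R] = 2*n_A*n_B*(2*n_A*n_B - n_A - n_B) / ((n_A+n_B)^2 * (n_A+n_B-1)) = 2000/900 = 2.2222.
        SD[R] = 1.4907.
Step 4: Continuity-corrected z = (R - 0.5 - E[R]) / SD[R] = (7 - 0.5 - 6.0000) / 1.4907 = 0.3354.
Step 5: Two-sided p-value via normal approximation = 2*(1 - Phi(|z|)) = 0.737316.
Step 6: alpha = 0.05. fail to reject H0.

R = 7, z = 0.3354, p = 0.737316, fail to reject H0.


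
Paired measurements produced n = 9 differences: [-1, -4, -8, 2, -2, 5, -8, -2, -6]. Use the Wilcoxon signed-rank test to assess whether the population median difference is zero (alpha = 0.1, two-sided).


Step 1: Drop any zero differences (none here) and take |d_i|.
|d| = [1, 4, 8, 2, 2, 5, 8, 2, 6]
Step 2: Midrank |d_i| (ties get averaged ranks).
ranks: |1|->1, |4|->5, |8|->8.5, |2|->3, |2|->3, |5|->6, |8|->8.5, |2|->3, |6|->7
Step 3: Attach original signs; sum ranks with positive sign and with negative sign.
W+ = 3 + 6 = 9
W- = 1 + 5 + 8.5 + 3 + 8.5 + 3 + 7 = 36
(Check: W+ + W- = 45 should equal n(n+1)/2 = 45.)
Step 4: Test statistic W = min(W+, W-) = 9.
Step 5: Ties in |d|, so use the tie-corrected normal approximation.
        E[W] = n(n+1)/4 = 9*10/4 = 22.5.
        Tie groups: |d|=2 (t=3), |d|=8 (t=2); sum(t^3 - t) = 30.
        Var[W] = n(n+1)(2n+1)/24 - sum(t^3-t)/48 = 1710/24 - 30/48 = 70.625.
        z = (W - E[W]) / sqrt(Var[W]) = (9 - 22.5) / 8.4039 = -1.6064.
        Two-sided p = 2*Phi(z) = 0.108185.
Step 6: alpha = 0.1. fail to reject H0.

W+ = 9, W- = 36, W = min = 9, p = 0.108185, fail to reject H0.


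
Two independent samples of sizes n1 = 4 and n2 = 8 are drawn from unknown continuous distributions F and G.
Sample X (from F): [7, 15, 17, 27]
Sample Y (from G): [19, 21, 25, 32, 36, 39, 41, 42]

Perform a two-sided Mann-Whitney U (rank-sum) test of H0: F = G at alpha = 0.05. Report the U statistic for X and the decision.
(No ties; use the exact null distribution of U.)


Step 1: Combine and sort all 12 observations; assign midranks.
sorted (value, group): (7,X), (15,X), (17,X), (19,Y), (21,Y), (25,Y), (27,X), (32,Y), (36,Y), (39,Y), (41,Y), (42,Y)
ranks: 7->1, 15->2, 17->3, 19->4, 21->5, 25->6, 27->7, 32->8, 36->9, 39->10, 41->11, 42->12
Step 2: Rank sum for X: R1 = 1 + 2 + 3 + 7 = 13.
Step 3: U_X = R1 - n1(n1+1)/2 = 13 - 4*5/2 = 13 - 10 = 3.
       U_Y = n1*n2 - U_X = 32 - 3 = 29.
Step 4: No ties, so the exact null distribution of U (based on enumerating the C(12,4) = 495 equally likely rank assignments) gives the two-sided p-value.
Step 5: p-value = 0.028283; compare to alpha = 0.05. reject H0.

U_X = 3, p = 0.028283, reject H0 at alpha = 0.05.


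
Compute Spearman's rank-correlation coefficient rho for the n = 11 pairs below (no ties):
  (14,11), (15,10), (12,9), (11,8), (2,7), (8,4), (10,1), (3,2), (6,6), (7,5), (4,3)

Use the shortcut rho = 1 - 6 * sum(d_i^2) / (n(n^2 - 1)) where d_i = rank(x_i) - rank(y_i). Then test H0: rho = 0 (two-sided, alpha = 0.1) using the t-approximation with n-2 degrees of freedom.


Step 1: Rank x and y separately (midranks; no ties here).
rank(x): 14->10, 15->11, 12->9, 11->8, 2->1, 8->6, 10->7, 3->2, 6->4, 7->5, 4->3
rank(y): 11->11, 10->10, 9->9, 8->8, 7->7, 4->4, 1->1, 2->2, 6->6, 5->5, 3->3
Step 2: d_i = R_x(i) - R_y(i); compute d_i^2.
  (10-11)^2=1, (11-10)^2=1, (9-9)^2=0, (8-8)^2=0, (1-7)^2=36, (6-4)^2=4, (7-1)^2=36, (2-2)^2=0, (4-6)^2=4, (5-5)^2=0, (3-3)^2=0
sum(d^2) = 82.
Step 3: rho = 1 - 6*82 / (11*(11^2 - 1)) = 1 - 492/1320 = 0.627273.
Step 4: Under H0, t = rho * sqrt((n-2)/(1-rho^2)) = 2.4163 ~ t(9).
Step 5: Two-sided p-value from the t-distribution with 9 df = 0.038845.
Step 6: alpha = 0.1. reject H0.

rho = 0.6273, p = 0.038845, reject H0 at alpha = 0.1.


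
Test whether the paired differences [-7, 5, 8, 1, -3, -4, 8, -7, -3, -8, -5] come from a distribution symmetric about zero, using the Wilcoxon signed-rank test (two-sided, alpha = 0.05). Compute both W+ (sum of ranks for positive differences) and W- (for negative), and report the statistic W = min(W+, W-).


Step 1: Drop any zero differences (none here) and take |d_i|.
|d| = [7, 5, 8, 1, 3, 4, 8, 7, 3, 8, 5]
Step 2: Midrank |d_i| (ties get averaged ranks).
ranks: |7|->7.5, |5|->5.5, |8|->10, |1|->1, |3|->2.5, |4|->4, |8|->10, |7|->7.5, |3|->2.5, |8|->10, |5|->5.5
Step 3: Attach original signs; sum ranks with positive sign and with negative sign.
W+ = 5.5 + 10 + 1 + 10 = 26.5
W- = 7.5 + 2.5 + 4 + 7.5 + 2.5 + 10 + 5.5 = 39.5
(Check: W+ + W- = 66 should equal n(n+1)/2 = 66.)
Step 4: Test statistic W = min(W+, W-) = 26.5.
Step 5: Ties in |d|, so use the tie-corrected normal approximation.
        E[W] = n(n+1)/4 = 11*12/4 = 33.
        Tie groups: |d|=3 (t=2), |d|=5 (t=2), |d|=7 (t=2), |d|=8 (t=3); sum(t^3 - t) = 42.
        Var[W] = n(n+1)(2n+1)/24 - sum(t^3-t)/48 = 3036/24 - 42/48 = 125.625.
        z = (W - E[W]) / sqrt(Var[W]) = (26.5 - 33) / 11.2083 = -0.5799.
        Two-sided p = 2*Phi(z) = 0.561962.
Step 6: alpha = 0.05. fail to reject H0.

W+ = 26.5, W- = 39.5, W = min = 26.5, p = 0.561962, fail to reject H0.


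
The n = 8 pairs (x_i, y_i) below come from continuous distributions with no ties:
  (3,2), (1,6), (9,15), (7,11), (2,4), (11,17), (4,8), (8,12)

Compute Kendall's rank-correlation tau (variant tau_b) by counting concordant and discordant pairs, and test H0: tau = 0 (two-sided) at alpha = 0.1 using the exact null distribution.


Step 1: Enumerate the 28 unordered pairs (i,j) with i<j and classify each by sign(x_j-x_i) * sign(y_j-y_i).
  (1,2):dx=-2,dy=+4->D; (1,3):dx=+6,dy=+13->C; (1,4):dx=+4,dy=+9->C; (1,5):dx=-1,dy=+2->D
  (1,6):dx=+8,dy=+15->C; (1,7):dx=+1,dy=+6->C; (1,8):dx=+5,dy=+10->C; (2,3):dx=+8,dy=+9->C
  (2,4):dx=+6,dy=+5->C; (2,5):dx=+1,dy=-2->D; (2,6):dx=+10,dy=+11->C; (2,7):dx=+3,dy=+2->C
  (2,8):dx=+7,dy=+6->C; (3,4):dx=-2,dy=-4->C; (3,5):dx=-7,dy=-11->C; (3,6):dx=+2,dy=+2->C
  (3,7):dx=-5,dy=-7->C; (3,8):dx=-1,dy=-3->C; (4,5):dx=-5,dy=-7->C; (4,6):dx=+4,dy=+6->C
  (4,7):dx=-3,dy=-3->C; (4,8):dx=+1,dy=+1->C; (5,6):dx=+9,dy=+13->C; (5,7):dx=+2,dy=+4->C
  (5,8):dx=+6,dy=+8->C; (6,7):dx=-7,dy=-9->C; (6,8):dx=-3,dy=-5->C; (7,8):dx=+4,dy=+4->C
Step 2: C = 25, D = 3, total pairs = 28.
Step 3: tau = (C - D)/(n(n-1)/2) = (25 - 3)/28 = 0.785714.
Step 4: Exact two-sided p-value (enumerate n! = 40320 permutations of y under H0): p = 0.005506.
Step 5: alpha = 0.1. reject H0.

tau_b = 0.7857 (C=25, D=3), p = 0.005506, reject H0.
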